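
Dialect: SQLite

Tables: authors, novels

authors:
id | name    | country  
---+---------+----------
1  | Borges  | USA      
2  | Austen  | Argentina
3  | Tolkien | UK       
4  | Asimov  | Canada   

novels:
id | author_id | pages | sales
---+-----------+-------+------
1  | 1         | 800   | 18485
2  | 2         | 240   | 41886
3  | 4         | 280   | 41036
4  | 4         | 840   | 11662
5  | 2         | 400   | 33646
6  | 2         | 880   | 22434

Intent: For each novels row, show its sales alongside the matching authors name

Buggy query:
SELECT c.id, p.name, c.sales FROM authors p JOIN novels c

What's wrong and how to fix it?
Bug: Missing join condition: each novels row is matched to all authors rows instead of just its own

Fix: Add ON c.author_id = p.id to the JOIN

Corrected query:
SELECT c.id, p.name, c.sales FROM authors p JOIN novels c ON c.author_id = p.id

Result:
id | name   | sales
---+--------+------
1  | Borges | 18485
2  | Austen | 41886
3  | Asimov | 41036
4  | Asimov | 11662
5  | Austen | 33646
6  | Austen | 22434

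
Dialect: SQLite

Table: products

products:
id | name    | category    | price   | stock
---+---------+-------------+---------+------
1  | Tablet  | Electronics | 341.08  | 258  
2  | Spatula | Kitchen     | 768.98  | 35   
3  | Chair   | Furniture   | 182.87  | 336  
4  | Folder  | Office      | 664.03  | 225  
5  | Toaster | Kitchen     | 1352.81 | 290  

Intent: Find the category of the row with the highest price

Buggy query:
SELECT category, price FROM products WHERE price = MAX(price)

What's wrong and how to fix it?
Bug: WHERE is evaluated per row; an aggregate over the whole table isn't defined there

Fix: Wrap MAX in a scalar subquery so WHERE compares against a single value

Corrected query:
SELECT category, price FROM products WHERE price = (SELECT MAX(price) FROM products)

Result:
category | price  
---------+--------
Kitchen  | 1352.81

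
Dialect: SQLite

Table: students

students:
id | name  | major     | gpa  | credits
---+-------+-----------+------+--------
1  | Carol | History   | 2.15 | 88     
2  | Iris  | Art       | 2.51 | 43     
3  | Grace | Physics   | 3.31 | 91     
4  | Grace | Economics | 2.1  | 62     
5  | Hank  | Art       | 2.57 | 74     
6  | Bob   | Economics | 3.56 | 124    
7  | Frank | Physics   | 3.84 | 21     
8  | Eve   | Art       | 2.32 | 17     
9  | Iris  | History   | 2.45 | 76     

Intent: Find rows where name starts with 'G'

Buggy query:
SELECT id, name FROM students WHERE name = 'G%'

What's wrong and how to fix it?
Bug: Wildcards only work with LIKE; '=' treats '%' as a literal character

Fix: Use LIKE for wildcard pattern matching

Corrected query:
SELECT id, name FROM students WHERE name LIKE 'G%'

Result:
id | name 
---+------
3  | Grace
4  | Grace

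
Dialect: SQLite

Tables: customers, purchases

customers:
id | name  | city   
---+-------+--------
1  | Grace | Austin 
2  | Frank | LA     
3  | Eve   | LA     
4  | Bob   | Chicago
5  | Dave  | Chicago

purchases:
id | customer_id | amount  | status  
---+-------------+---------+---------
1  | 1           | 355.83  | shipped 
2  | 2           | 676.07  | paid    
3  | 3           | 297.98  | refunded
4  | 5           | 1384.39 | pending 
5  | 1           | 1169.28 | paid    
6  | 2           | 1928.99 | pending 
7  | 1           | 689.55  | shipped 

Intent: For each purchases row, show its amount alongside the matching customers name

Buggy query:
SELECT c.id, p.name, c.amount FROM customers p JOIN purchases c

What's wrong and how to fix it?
Bug: Missing join condition: each purchases row is matched to all customers rows instead of just its own

Fix: Add ON c.customer_id = p.id to the JOIN

Corrected query:
SELECT c.id, p.name, c.amount FROM customers p JOIN purchases c ON c.customer_id = p.id

Result:
id | name  | amount 
---+-------+--------
1  | Grace | 355.83 
2  | Frank | 676.07 
3  | Eve   | 297.98 
4  | Dave  | 1384.39
5  | Grace | 1169.28
6  | Frank | 1928.99
7  | Grace | 689.55 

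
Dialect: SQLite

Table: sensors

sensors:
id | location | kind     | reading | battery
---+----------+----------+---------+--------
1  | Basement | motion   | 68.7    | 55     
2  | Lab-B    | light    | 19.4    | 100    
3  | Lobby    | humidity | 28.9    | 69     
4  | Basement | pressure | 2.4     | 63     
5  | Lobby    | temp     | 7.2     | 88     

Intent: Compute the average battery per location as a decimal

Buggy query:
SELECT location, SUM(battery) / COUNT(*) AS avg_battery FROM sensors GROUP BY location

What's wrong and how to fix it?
Bug: SUM(battery) and COUNT(*) are both integers; the division truncates the fractional part

Fix: Cast one side to REAL so the division keeps the fractional part

Corrected query:
SELECT location, SUM(battery) * 1.0 / COUNT(*) AS avg_battery FROM sensors GROUP BY location

Result:
location | avg_battery
---------+------------
Basement | 59         
Lab-B    | 100        
Lobby    | 78.5       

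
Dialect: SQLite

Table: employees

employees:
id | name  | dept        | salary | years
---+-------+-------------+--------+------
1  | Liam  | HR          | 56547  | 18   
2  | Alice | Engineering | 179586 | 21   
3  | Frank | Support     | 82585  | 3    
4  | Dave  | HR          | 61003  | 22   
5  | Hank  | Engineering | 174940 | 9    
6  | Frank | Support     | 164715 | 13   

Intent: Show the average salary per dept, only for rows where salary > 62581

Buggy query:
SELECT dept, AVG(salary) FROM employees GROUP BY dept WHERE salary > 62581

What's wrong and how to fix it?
Bug: WHERE cannot follow GROUP BY

Fix: Place WHERE between FROM and GROUP BY

Corrected query:
SELECT dept, AVG(salary) FROM employees WHERE salary > 62581 GROUP BY dept

Result:
dept        | AVG(salary)
------------+------------
Engineering | 177263     
Support     | 123650     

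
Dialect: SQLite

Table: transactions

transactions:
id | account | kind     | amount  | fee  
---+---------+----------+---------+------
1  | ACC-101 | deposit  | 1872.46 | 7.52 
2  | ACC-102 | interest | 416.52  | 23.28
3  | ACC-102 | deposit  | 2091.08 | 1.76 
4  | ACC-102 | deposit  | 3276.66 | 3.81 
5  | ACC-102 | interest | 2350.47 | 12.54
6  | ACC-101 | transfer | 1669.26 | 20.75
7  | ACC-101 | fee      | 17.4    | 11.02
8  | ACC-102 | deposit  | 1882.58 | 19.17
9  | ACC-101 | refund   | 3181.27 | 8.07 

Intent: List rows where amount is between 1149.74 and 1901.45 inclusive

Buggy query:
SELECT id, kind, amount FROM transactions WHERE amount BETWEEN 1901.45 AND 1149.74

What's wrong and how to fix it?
Bug: BETWEEN expects the lower bound first; with 1901.45 AND 1149.74 the range is empty

Fix: Write BETWEEN 1149.74 AND 1901.45

Corrected query:
SELECT id, kind, amount FROM transactions WHERE amount BETWEEN 1149.74 AND 1901.45

Result:
id | kind     | amount 
---+----------+--------
1  | deposit  | 1872.46
6  | transfer | 1669.26
8  | deposit  | 1882.58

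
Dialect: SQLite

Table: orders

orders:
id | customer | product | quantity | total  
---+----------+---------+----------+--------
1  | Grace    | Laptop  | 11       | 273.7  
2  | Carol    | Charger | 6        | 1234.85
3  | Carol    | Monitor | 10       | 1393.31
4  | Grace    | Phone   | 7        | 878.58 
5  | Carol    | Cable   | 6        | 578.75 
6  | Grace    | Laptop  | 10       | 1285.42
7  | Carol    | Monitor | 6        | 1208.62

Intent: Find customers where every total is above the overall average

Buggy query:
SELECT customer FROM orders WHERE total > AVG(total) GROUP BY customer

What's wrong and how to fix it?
Bug: WHERE evaluates per row before aggregation, so AVG() is unavailable

Fix: Compute the overall average in a scalar subquery and compare each group's MIN against it in HAVING

Corrected query:
SELECT customer FROM orders GROUP BY customer HAVING MIN(total) > (SELECT AVG(total) FROM orders)

Result:
(no rows)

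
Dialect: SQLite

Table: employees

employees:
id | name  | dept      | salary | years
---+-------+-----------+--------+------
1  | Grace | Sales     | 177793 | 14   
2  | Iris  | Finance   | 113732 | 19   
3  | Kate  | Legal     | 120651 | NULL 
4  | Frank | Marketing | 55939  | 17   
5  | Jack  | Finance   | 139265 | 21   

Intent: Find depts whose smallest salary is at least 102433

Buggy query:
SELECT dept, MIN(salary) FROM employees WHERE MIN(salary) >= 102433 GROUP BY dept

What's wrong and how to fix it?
Bug: MIN() in WHERE is a misuse of aggregate

Fix: Replace WHERE with HAVING after the GROUP BY

Corrected query:
SELECT dept, MIN(salary) FROM employees GROUP BY dept HAVING MIN(salary) >= 102433

Result:
dept    | MIN(salary)
--------+------------
Finance | 113732     
Legal   | 120651     
Sales   | 177793     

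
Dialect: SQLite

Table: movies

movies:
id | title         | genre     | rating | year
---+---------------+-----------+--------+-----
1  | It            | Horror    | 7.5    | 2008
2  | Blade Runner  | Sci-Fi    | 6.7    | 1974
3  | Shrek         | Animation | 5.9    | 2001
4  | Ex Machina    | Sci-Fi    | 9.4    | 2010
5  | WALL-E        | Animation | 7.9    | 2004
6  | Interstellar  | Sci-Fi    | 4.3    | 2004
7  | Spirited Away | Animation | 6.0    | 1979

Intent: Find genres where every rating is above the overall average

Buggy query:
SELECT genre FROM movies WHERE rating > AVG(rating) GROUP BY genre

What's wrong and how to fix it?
Bug: WHERE evaluates per row before aggregation, so AVG() is unavailable

Fix: Use a subquery for AVG and a HAVING MIN(...) filter so the condition holds for every row in the group

Corrected query:
SELECT genre FROM movies GROUP BY genre HAVING MIN(rating) > (SELECT AVG(rating) FROM movies)

Result:
genre 
------
Horror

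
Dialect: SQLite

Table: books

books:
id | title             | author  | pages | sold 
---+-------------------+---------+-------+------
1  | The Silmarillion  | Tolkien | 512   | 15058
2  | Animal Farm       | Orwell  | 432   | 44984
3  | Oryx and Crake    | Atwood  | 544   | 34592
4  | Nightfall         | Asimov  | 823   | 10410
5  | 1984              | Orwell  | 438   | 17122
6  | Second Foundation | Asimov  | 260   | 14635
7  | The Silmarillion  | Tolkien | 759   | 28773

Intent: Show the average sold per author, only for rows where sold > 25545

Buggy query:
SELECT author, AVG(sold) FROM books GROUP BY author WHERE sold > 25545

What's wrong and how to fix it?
Bug: WHERE cannot follow GROUP BY

Fix: Place WHERE between FROM and GROUP BY

Corrected query:
SELECT author, AVG(sold) FROM books WHERE sold > 25545 GROUP BY author

Result:
author  | AVG(sold)
--------+----------
Atwood  | 34592    
Orwell  | 44984    
Tolkien | 28773    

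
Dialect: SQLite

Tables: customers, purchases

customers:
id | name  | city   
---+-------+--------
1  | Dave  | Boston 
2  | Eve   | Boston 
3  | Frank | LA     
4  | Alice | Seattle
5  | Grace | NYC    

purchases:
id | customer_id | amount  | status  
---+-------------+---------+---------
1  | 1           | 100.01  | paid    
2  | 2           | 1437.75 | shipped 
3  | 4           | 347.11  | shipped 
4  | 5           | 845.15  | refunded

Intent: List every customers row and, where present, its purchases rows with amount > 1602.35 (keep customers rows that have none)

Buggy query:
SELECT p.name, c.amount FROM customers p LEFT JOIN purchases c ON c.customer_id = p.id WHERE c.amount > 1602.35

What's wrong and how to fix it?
Bug: A WHERE condition on the right-hand table after LEFT JOIN drops unmatched parents

Fix: Move the right-table condition into the ON clause so unmatched parents are kept

Corrected query:
SELECT p.name, c.amount FROM customers p LEFT JOIN purchases c ON c.customer_id = p.id AND c.amount > 1602.35

Result:
name  | amount
------+-------
Dave  | NULL  
Eve   | NULL  
Frank | NULL  
Alice | NULL  
Grace | NULL  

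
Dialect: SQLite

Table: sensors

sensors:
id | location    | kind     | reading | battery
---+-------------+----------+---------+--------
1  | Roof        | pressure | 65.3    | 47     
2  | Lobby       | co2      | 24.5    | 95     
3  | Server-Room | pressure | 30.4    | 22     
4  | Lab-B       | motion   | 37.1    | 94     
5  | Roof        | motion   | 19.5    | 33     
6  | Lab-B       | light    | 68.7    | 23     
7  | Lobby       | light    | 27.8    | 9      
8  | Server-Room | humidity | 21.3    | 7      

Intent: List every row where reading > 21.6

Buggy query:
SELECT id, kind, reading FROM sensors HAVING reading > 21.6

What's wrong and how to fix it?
Bug: HAVING filters the output of aggregation, but this query has no GROUP BY and no aggregate functions, so SQLite rejects it (HAVING clause on a non-aggregate query); the condition here is per row

Fix: Replace HAVING with WHERE since the condition applies to individual rows

Corrected query:
SELECT id, kind, reading FROM sensors WHERE reading > 21.6

Result:
id | kind     | reading
---+----------+--------
1  | pressure | 65.3   
2  | co2      | 24.5   
3  | pressure | 30.4   
4  | motion   | 37.1   
6  | light    | 68.7   
7  | light    | 27.8   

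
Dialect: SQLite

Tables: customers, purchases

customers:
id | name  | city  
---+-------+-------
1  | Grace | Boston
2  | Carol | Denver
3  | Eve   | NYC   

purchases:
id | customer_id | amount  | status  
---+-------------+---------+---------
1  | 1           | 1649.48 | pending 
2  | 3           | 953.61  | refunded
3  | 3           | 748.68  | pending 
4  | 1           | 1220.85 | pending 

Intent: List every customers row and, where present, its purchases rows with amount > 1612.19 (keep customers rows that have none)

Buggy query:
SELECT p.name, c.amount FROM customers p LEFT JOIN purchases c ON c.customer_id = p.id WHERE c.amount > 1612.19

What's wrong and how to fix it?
Bug: Filtering c.amount in WHERE discards the NULL rows produced by LEFT JOIN, turning it into an inner join

Fix: Put 'c.amount > 1612.19' in the JOIN's ON clause instead of WHERE

Corrected query:
SELECT p.name, c.amount FROM customers p LEFT JOIN purchases c ON c.customer_id = p.id AND c.amount > 1612.19

Result:
name  | amount 
------+--------
Grace | 1649.48
Carol | NULL   
Eve   | NULL   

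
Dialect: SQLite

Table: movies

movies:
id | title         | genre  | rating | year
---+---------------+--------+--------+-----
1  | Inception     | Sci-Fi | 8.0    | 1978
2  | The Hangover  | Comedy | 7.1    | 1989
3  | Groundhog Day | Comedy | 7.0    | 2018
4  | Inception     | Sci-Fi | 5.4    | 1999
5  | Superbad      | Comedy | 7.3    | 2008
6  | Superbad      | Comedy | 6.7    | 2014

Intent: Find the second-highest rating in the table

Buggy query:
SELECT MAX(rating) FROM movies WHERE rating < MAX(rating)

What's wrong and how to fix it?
Bug: The inner MAX is an aggregate inside WHERE, which is not allowed

Fix: Compute the overall MAX in a subquery, then take MAX of rows below it

Corrected query:
SELECT MAX(rating) FROM movies WHERE rating < (SELECT MAX(rating) FROM movies)

Result:
MAX(rating)
-----------
7.3        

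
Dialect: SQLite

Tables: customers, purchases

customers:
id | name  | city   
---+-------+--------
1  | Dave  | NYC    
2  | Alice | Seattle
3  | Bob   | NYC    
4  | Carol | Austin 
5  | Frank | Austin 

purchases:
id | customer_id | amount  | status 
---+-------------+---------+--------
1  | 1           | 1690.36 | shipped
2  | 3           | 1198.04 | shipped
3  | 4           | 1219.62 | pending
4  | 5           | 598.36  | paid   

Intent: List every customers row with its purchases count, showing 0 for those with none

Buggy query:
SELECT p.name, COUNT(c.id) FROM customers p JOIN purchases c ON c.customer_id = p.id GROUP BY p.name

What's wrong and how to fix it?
Bug: An inner join excludes parents with zero children

Fix: Use LEFT JOIN so parents without children still appear (COUNT(c.id) gives 0)

Corrected query:
SELECT p.name, COUNT(c.id) FROM customers p LEFT JOIN purchases c ON c.customer_id = p.id GROUP BY p.name

Result:
name  | COUNT(c.id)
------+------------
Alice | 0          
Bob   | 1          
Carol | 1          
Dave  | 1          
Frank | 1          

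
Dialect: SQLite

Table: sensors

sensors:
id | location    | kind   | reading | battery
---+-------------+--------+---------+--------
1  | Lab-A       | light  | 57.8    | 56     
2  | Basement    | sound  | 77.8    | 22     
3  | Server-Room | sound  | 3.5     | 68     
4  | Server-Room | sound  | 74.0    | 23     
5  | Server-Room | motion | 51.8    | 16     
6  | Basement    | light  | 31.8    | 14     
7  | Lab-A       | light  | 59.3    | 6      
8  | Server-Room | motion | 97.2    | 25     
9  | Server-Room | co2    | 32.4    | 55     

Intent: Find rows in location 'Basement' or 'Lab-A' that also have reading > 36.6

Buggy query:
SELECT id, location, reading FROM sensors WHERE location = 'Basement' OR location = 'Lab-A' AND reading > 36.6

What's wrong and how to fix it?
Bug: AND binds tighter than OR, so this parses as location = 'Basement' OR (location = 'Lab-A' AND reading > 36.6)

Fix: Group the OR with parentheses (or use IN), then AND the threshold

Corrected query:
SELECT id, location, reading FROM sensors WHERE (location = 'Basement' OR location = 'Lab-A') AND reading > 36.6

Result:
id | location | reading
---+----------+--------
1  | Lab-A    | 57.8   
2  | Basement | 77.8   
7  | Lab-A    | 59.3   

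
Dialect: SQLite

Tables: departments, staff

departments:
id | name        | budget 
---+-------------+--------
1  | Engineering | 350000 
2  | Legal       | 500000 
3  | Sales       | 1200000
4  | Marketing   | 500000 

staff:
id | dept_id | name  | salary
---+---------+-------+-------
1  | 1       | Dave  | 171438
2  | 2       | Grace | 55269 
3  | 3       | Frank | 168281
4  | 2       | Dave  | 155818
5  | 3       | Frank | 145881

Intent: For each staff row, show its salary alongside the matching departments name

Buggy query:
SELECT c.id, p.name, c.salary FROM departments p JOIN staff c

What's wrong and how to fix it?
Bug: Missing join condition: each staff row is matched to all departments rows instead of just its own

Fix: Add ON c.dept_id = p.id to the JOIN

Corrected query:
SELECT c.id, p.name, c.salary FROM departments p JOIN staff c ON c.dept_id = p.id

Result:
id | name        | salary
---+-------------+-------
1  | Engineering | 171438
2  | Legal       | 55269 
3  | Sales       | 168281
4  | Legal       | 155818
5  | Sales       | 145881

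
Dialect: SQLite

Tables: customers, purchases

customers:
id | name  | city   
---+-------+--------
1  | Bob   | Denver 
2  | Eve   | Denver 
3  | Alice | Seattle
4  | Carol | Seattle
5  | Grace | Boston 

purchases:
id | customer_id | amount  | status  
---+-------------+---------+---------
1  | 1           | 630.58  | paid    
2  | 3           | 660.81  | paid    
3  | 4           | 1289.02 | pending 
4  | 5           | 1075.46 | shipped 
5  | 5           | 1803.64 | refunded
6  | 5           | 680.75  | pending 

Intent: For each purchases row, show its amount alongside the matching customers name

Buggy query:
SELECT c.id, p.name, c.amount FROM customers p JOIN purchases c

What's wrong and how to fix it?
Bug: Missing join condition: each purchases row is matched to all customers rows instead of just its own

Fix: Add ON c.customer_id = p.id to the JOIN

Corrected query:
SELECT c.id, p.name, c.amount FROM customers p JOIN purchases c ON c.customer_id = p.id

Result:
id | name  | amount 
---+-------+--------
1  | Bob   | 630.58 
2  | Alice | 660.81 
3  | Carol | 1289.02
4  | Grace | 1075.46
5  | Grace | 1803.64
6  | Grace | 680.75 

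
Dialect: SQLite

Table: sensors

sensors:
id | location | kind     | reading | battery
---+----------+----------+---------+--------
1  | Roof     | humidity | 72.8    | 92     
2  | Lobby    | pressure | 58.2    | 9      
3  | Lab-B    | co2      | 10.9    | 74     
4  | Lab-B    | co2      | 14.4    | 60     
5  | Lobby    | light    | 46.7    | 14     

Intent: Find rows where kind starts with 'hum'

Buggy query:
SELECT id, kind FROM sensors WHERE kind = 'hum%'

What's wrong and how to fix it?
Bug: Wildcards only work with LIKE; '=' treats '%' as a literal character

Fix: Replace '=' with LIKE so 'hum%' is treated as a pattern

Corrected query:
SELECT id, kind FROM sensors WHERE kind LIKE 'hum%'

Result:
id | kind    
---+---------
1  | humidity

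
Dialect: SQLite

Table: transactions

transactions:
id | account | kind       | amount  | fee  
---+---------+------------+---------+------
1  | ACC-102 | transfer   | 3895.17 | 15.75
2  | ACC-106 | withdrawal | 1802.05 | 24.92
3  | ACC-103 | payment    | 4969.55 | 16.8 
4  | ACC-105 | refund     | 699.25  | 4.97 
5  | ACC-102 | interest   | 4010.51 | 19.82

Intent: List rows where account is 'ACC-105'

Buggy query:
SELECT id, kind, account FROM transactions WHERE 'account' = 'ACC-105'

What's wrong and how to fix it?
Bug: Single quotes denote string literals in SQL; the column name is being compared as a constant string

Fix: Remove the quotes around the column name (or use double quotes for an identifier)

Corrected query:
SELECT id, kind, account FROM transactions WHERE account = 'ACC-105'

Result:
id | kind   | account
---+--------+--------
4  | refund | ACC-105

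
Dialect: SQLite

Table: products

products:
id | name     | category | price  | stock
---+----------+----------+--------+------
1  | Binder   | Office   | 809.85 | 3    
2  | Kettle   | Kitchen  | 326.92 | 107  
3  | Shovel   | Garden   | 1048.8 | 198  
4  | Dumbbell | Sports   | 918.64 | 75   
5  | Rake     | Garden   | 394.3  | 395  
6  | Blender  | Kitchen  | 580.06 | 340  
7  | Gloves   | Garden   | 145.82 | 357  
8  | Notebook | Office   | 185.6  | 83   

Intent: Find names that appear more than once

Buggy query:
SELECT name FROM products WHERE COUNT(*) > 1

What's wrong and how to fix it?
Bug: COUNT(*) is an aggregate and cannot be used in WHERE

Fix: Group first, then use HAVING for the count condition

Corrected query:
SELECT name FROM products GROUP BY name HAVING COUNT(*) > 1

Result:
(no rows)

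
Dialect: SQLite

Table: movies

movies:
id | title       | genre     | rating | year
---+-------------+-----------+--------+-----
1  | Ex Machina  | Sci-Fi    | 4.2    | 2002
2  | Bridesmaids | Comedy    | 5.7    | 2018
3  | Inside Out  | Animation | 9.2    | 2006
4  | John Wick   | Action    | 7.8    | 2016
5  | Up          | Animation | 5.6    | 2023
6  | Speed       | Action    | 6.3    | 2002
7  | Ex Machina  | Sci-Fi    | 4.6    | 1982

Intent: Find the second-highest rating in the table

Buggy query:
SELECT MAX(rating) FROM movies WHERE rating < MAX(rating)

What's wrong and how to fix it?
Bug: MAX(rating) on the right of the comparison is an aggregate-in-WHERE error

Fix: Compute the overall MAX in a subquery, then take MAX of rows below it

Corrected query:
SELECT MAX(rating) FROM movies WHERE rating < (SELECT MAX(rating) FROM movies)

Result:
MAX(rating)
-----------
7.8        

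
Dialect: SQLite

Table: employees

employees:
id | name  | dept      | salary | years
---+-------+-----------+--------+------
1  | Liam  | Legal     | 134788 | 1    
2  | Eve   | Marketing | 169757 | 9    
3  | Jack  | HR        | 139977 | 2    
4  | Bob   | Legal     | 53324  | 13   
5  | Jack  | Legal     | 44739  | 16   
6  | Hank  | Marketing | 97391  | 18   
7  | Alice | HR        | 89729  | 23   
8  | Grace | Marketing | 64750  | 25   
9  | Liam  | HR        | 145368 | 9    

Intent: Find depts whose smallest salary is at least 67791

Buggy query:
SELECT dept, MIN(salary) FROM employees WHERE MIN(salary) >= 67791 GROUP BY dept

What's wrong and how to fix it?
Bug: MIN() in WHERE is a misuse of aggregate

Fix: Use HAVING for the per-group MIN condition

Corrected query:
SELECT dept, MIN(salary) FROM employees GROUP BY dept HAVING MIN(salary) >= 67791

Result:
dept | MIN(salary)
-----+------------
HR   | 89729      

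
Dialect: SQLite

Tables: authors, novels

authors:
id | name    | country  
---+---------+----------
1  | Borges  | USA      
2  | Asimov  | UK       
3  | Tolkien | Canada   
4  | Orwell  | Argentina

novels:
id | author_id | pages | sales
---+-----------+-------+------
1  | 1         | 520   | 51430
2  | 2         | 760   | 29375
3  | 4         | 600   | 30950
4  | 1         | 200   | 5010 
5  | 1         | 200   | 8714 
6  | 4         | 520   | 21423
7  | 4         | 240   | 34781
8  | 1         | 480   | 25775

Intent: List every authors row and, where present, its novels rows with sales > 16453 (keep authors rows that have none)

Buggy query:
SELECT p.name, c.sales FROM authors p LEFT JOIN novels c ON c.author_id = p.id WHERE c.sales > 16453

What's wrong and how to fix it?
Bug: Filtering c.sales in WHERE discards the NULL rows produced by LEFT JOIN, turning it into an inner join

Fix: Put 'c.sales > 16453' in the JOIN's ON clause instead of WHERE

Corrected query:
SELECT p.name, c.sales FROM authors p LEFT JOIN novels c ON c.author_id = p.id AND c.sales > 16453

Result:
name    | sales
--------+------
Borges  | 25775
Borges  | 51430
Asimov  | 29375
Tolkien | NULL 
Orwell  | 21423
Orwell  | 30950
Orwell  | 34781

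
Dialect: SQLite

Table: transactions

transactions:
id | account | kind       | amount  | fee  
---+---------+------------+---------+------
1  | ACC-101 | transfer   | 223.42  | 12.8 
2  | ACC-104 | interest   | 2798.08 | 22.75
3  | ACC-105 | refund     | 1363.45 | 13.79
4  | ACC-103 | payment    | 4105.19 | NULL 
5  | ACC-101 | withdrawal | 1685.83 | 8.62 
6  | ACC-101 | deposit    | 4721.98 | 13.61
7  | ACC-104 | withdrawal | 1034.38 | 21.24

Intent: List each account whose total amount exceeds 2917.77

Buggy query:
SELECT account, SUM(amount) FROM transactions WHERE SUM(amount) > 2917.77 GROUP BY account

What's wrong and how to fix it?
Bug: Aggregate functions cannot appear in a WHERE clause

Fix: Move the aggregate condition to a HAVING clause

Corrected query:
SELECT account, SUM(amount) FROM transactions GROUP BY account HAVING SUM(amount) > 2917.77

Result:
account | SUM(amount)
--------+------------
ACC-101 | 6631.23    
ACC-103 | 4105.19    
ACC-104 | 3832.46    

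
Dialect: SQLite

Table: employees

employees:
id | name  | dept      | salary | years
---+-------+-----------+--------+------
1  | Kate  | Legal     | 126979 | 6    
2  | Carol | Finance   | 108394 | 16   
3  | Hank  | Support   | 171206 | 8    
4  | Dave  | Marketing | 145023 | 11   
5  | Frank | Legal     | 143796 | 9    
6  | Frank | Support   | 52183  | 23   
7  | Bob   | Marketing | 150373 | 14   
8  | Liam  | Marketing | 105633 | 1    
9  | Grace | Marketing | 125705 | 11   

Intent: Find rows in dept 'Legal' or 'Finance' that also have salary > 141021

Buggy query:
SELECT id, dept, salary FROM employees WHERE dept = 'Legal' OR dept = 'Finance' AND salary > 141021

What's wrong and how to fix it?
Bug: Without parentheses, AND is evaluated before OR, so the salary filter only applies to the 'Finance' branch

Fix: Add parentheses around the OR so the AND applies to both alternatives

Corrected query:
SELECT id, dept, salary FROM employees WHERE (dept = 'Legal' OR dept = 'Finance') AND salary > 141021

Result:
id | dept  | salary
---+-------+-------
5  | Legal | 143796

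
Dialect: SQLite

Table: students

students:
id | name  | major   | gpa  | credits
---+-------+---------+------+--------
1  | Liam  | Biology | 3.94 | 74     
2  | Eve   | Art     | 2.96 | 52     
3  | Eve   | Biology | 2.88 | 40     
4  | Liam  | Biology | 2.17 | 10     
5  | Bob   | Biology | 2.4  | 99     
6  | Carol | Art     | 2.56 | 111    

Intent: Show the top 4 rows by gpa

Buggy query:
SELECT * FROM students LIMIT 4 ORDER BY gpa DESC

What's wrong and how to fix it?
Bug: LIMIT must come after ORDER BY

Fix: Swap the clauses: ORDER BY first, then LIMIT

Corrected query:
SELECT * FROM students ORDER BY gpa DESC LIMIT 4

Result:
id | name  | major   | gpa  | credits
---+-------+---------+------+--------
1  | Liam  | Biology | 3.94 | 74     
2  | Eve   | Art     | 2.96 | 52     
3  | Eve   | Biology | 2.88 | 40     
6  | Carol | Art     | 2.56 | 111    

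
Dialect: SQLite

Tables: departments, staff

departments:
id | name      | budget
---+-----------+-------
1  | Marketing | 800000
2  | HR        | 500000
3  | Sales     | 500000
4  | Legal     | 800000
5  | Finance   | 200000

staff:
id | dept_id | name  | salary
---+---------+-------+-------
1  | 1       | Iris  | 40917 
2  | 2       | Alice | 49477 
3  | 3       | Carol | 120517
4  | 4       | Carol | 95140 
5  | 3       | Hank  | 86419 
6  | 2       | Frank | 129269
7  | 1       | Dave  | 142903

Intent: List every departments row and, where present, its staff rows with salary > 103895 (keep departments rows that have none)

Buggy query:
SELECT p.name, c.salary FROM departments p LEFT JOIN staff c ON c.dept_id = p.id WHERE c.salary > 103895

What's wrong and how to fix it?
Bug: Filtering c.salary in WHERE discards the NULL rows produced by LEFT JOIN, turning it into an inner join

Fix: Move the right-table condition into the ON clause so unmatched parents are kept

Corrected query:
SELECT p.name, c.salary FROM departments p LEFT JOIN staff c ON c.dept_id = p.id AND c.salary > 103895

Result:
name      | salary
----------+-------
Marketing | 142903
HR        | 129269
Sales     | 120517
Legal     | NULL  
Finance   | NULL  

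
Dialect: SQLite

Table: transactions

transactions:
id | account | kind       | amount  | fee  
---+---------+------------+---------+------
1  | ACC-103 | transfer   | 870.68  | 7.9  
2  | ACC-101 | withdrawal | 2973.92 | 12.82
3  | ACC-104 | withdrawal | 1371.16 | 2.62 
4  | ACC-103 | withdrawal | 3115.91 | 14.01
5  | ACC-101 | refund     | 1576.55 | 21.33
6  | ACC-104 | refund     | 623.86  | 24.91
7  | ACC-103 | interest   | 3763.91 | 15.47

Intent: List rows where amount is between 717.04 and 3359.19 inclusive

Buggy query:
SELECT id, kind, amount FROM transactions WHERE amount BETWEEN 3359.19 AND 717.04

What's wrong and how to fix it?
Bug: BETWEEN expects the lower bound first; with 3359.19 AND 717.04 the range is empty

Fix: Write BETWEEN 717.04 AND 3359.19

Corrected query:
SELECT id, kind, amount FROM transactions WHERE amount BETWEEN 717.04 AND 3359.19

Result:
id | kind       | amount 
---+------------+--------
1  | transfer   | 870.68 
2  | withdrawal | 2973.92
3  | withdrawal | 1371.16
4  | withdrawal | 3115.91
5  | refund     | 1576.55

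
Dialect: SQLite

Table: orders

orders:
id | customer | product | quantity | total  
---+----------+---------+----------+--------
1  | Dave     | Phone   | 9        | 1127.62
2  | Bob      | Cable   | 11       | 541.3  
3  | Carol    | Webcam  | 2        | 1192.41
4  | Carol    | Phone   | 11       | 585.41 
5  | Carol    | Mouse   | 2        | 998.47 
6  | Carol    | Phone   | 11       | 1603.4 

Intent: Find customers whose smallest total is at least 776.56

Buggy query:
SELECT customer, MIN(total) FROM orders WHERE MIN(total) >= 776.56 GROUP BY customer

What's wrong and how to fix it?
Bug: MIN() in WHERE is a misuse of aggregate

Fix: Use HAVING for the per-group MIN condition

Corrected query:
SELECT customer, MIN(total) FROM orders GROUP BY customer HAVING MIN(total) >= 776.56

Result:
customer | MIN(total)
---------+-----------
Dave     | 1127.62   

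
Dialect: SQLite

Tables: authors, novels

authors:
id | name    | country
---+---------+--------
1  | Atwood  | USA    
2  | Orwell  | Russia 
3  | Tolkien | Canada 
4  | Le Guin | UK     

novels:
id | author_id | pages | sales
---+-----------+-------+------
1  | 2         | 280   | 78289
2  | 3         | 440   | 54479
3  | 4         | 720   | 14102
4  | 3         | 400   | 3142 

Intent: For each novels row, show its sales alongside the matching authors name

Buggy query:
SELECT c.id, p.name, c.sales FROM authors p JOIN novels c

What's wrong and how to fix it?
Bug: JOIN with no ON clause produces a cartesian product; every novels row pairs with every authors row

Fix: Specify the join condition linking the foreign key to the parent id

Corrected query:
SELECT c.id, p.name, c.sales FROM authors p JOIN novels c ON c.author_id = p.id

Result:
id | name    | sales
---+---------+------
1  | Orwell  | 78289
2  | Tolkien | 54479
3  | Le Guin | 14102
4  | Tolkien | 3142 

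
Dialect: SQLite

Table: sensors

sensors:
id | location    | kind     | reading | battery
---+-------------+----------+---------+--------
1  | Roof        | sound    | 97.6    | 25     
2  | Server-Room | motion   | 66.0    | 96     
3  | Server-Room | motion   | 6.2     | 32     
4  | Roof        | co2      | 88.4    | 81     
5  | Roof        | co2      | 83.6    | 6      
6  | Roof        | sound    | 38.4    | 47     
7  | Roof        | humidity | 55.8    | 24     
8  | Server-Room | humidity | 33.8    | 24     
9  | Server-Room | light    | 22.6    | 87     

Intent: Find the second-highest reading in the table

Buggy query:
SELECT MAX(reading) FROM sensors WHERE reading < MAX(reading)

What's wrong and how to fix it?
Bug: MAX(reading) on the right of the comparison is an aggregate-in-WHERE error

Fix: Put the inner MAX in a scalar subquery

Corrected query:
SELECT MAX(reading) FROM sensors WHERE reading < (SELECT MAX(reading) FROM sensors)

Result:
MAX(reading)
------------
88.4        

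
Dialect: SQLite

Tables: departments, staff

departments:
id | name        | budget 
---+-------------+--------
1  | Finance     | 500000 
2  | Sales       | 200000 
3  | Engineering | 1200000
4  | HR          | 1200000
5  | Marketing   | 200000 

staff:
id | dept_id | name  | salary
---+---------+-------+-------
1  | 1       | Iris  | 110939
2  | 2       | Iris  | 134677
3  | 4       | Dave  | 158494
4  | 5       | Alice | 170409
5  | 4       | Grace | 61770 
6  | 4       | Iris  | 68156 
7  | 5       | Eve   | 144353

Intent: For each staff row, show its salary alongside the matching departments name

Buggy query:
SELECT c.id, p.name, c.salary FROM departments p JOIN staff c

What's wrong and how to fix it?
Bug: JOIN with no ON clause produces a cartesian product; every staff row pairs with every departments row

Fix: Specify the join condition linking the foreign key to the parent id

Corrected query:
SELECT c.id, p.name, c.salary FROM departments p JOIN staff c ON c.dept_id = p.id

Result:
id | name      | salary
---+-----------+-------
1  | Finance   | 110939
2  | Sales     | 134677
3  | HR        | 158494
4  | Marketing | 170409
5  | HR        | 61770 
6  | HR        | 68156 
7  | Marketing | 144353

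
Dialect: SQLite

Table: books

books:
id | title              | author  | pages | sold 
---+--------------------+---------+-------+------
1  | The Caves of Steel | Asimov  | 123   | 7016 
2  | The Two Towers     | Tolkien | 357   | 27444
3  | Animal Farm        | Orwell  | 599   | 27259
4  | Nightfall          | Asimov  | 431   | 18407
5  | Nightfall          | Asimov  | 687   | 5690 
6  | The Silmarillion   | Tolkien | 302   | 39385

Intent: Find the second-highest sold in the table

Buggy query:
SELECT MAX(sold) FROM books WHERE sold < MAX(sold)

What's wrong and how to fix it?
Bug: The inner MAX is an aggregate inside WHERE, which is not allowed

Fix: Compute the overall MAX in a subquery, then take MAX of rows below it

Corrected query:
SELECT MAX(sold) FROM books WHERE sold < (SELECT MAX(sold) FROM books)

Result:
MAX(sold)
---------
27444    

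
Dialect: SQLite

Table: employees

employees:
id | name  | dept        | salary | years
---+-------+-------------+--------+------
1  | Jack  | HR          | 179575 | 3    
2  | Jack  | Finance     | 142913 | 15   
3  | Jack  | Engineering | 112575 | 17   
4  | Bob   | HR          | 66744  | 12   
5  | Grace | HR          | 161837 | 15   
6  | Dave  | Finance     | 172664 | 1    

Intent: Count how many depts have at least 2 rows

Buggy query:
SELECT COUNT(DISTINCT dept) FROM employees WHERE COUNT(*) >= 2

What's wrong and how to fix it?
Bug: WHERE filters individual rows, not groups, so a group-level COUNT is invalid there

Fix: Use a subquery that GROUPs and filters with HAVING, then count its rows

Corrected query:
SELECT COUNT(*) FROM (SELECT dept FROM employees GROUP BY dept HAVING COUNT(*) >= 2)

Result:
COUNT(*)
--------
2       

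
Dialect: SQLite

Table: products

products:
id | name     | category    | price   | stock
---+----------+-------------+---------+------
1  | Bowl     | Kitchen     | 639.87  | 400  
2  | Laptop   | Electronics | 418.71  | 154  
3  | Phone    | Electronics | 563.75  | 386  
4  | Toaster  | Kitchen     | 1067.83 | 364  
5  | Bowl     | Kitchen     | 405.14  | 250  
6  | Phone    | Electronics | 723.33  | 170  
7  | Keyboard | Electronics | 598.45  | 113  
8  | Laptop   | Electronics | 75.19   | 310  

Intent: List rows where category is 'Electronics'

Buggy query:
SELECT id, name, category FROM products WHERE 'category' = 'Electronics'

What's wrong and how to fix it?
Bug: Single quotes denote string literals in SQL; the column name is being compared as a constant string

Fix: Remove the quotes around the column name (or use double quotes for an identifier)

Corrected query:
SELECT id, name, category FROM products WHERE category = 'Electronics'

Result:
id | name     | category   
---+----------+------------
2  | Laptop   | Electronics
3  | Phone    | Electronics
6  | Phone    | Electronics
7  | Keyboard | Electronics
8  | Laptop   | Electronics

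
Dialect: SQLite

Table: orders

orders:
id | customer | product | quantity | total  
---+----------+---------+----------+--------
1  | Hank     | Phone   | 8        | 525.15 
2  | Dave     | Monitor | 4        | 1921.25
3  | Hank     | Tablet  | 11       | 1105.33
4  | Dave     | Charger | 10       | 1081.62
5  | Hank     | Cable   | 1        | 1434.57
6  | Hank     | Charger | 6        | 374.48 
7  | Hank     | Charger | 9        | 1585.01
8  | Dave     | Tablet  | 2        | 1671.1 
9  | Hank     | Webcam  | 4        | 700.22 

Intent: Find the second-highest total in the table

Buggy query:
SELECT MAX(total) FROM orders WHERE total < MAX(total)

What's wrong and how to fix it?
Bug: MAX(total) on the right of the comparison is an aggregate-in-WHERE error

Fix: Put the inner MAX in a scalar subquery

Corrected query:
SELECT MAX(total) FROM orders WHERE total < (SELECT MAX(total) FROM orders)

Result:
MAX(total)
----------
1671.1    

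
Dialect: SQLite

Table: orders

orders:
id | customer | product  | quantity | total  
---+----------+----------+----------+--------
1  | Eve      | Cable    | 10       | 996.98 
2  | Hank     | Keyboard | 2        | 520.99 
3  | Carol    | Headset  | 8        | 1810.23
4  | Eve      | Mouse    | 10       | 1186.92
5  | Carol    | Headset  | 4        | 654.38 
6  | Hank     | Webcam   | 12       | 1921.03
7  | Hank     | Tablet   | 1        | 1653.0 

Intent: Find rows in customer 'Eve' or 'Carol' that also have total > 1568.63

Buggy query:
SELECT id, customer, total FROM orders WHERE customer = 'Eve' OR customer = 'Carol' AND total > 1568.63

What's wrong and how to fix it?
Bug: AND binds tighter than OR, so this parses as customer = 'Eve' OR (customer = 'Carol' AND total > 1568.63)

Fix: Group the OR with parentheses (or use IN), then AND the threshold

Corrected query:
SELECT id, customer, total FROM orders WHERE (customer = 'Eve' OR customer = 'Carol') AND total > 1568.63

Result:
id | customer | total  
---+----------+--------
3  | Carol    | 1810.23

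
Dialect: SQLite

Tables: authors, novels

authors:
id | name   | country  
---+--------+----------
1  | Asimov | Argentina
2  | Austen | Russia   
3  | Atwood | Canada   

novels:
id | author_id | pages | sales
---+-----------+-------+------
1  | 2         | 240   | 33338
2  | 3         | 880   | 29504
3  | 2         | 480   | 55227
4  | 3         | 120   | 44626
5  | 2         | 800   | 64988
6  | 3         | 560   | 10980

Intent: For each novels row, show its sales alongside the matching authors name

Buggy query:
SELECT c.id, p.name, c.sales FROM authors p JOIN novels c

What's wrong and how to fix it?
Bug: JOIN with no ON clause produces a cartesian product; every novels row pairs with every authors row

Fix: Specify the join condition linking the foreign key to the parent id

Corrected query:
SELECT c.id, p.name, c.sales FROM authors p JOIN novels c ON c.author_id = p.id

Result:
id | name   | sales
---+--------+------
1  | Austen | 33338
2  | Atwood | 29504
3  | Austen | 55227
4  | Atwood | 44626
5  | Austen | 64988
6  | Atwood | 10980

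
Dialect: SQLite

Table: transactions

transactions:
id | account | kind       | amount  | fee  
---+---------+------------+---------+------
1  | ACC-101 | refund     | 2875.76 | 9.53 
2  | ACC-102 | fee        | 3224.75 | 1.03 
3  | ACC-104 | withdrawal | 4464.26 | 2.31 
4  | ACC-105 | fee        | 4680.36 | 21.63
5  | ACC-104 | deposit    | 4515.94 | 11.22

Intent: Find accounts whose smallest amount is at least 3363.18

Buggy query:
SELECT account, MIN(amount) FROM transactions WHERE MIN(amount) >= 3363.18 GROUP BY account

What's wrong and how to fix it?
Bug: MIN() in WHERE is a misuse of aggregate

Fix: Use HAVING for the per-group MIN condition

Corrected query:
SELECT account, MIN(amount) FROM transactions GROUP BY account HAVING MIN(amount) >= 3363.18

Result:
account | MIN(amount)
--------+------------
ACC-104 | 4464.26    
ACC-105 | 4680.36    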